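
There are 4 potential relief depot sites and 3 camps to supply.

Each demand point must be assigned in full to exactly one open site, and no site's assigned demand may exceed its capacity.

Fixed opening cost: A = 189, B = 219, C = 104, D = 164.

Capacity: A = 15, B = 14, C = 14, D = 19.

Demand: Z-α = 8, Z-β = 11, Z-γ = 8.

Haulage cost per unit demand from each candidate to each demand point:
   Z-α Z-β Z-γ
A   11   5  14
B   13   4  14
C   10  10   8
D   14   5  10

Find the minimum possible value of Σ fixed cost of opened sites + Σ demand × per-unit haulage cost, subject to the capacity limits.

483

Open {C, D}; cheapest assignment that respects the capacities:
  C (cap 14, load 8): Z-α — cost 8×10 = 80
  D (cap 19, load 19): Z-β, Z-γ — cost 11×5 + 8×10 = 135
  Shipping 215, fixed 268 → total 483.
  Any other capacity-feasible assignment to {C, D} ships for at least 215.
Compare {A, D}: its best feasible assignment gives total 576.
Compare {B, D}: its best feasible assignment gives total 619.
Every other set of open sites that can feasibly serve all demand totals ≥ 576 even under its best assignment. Minimum: 483.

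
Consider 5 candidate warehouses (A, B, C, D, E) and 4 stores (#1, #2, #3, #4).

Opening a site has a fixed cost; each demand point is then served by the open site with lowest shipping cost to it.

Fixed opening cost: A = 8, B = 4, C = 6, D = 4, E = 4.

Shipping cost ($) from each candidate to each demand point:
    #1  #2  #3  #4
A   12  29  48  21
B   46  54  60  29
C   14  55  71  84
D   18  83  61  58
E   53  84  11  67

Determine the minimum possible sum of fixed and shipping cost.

85

Open {A, E}: assign each demand point to its cheapest open site.
  #1→A 12, #2→A 29, #3→E 11, #4→A 21
  shipping cost 73, fixed 12 → total 85.
Compare {A, B, E}: shipping cost 73 + fixed 16 = 89.
Compare {A, D, E}: shipping cost 73 + fixed 16 = 89.
Compare {A, C, E}: shipping cost 73 + fixed 18 = 91.
All other subsets cost ≥ 89. Minimum total cost: 85.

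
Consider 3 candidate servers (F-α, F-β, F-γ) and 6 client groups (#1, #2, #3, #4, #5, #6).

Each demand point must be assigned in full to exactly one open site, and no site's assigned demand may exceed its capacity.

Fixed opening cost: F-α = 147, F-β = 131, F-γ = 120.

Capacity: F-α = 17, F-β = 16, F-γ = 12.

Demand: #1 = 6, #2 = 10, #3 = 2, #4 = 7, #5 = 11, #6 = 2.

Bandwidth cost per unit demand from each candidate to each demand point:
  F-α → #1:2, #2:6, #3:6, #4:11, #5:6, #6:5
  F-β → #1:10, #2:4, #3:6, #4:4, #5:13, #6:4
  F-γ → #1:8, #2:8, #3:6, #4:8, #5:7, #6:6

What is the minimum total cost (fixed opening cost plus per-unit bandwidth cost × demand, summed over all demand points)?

Open {F-α, F-β, F-γ}; cheapest assignment that respects the capacities:
  F-α (cap 17, load 17): #1, #5 — cost 6×2 + 11×6 = 78
  F-β (cap 16, load 14): #2, #3, #6 — cost 10×4 + 2×6 + 2×4 = 60
  F-γ (cap 12, load 7): #4 — cost 7×8 = 56
  Shipping 194, fixed 398 → total 592.
  Any other capacity-feasible assignment to {F-α, F-β, F-γ} ships for at least 194.
Total demand is 38 and no other set of sites has combined capacity ≥ 38, so {F-α, F-β, F-γ} is the only feasible choice of open sites. Minimum: 592.

592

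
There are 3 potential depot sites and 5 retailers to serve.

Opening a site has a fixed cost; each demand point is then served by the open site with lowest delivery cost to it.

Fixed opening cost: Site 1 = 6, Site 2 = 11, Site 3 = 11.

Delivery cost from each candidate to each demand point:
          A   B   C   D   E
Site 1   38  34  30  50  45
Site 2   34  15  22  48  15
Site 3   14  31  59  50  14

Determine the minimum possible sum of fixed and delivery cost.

Open {Site 2, Site 3}: assign each demand point to its cheapest open site.
  A→Site 3 14, B→Site 2 15, C→Site 2 22, D→Site 2 48, E→Site 3 14
  delivery cost 113, fixed 22 → total 135.
Compare {Site 1, Site 2, Site 3}: delivery cost 113 + fixed 28 = 141.
Compare {Site 2}: delivery cost 134 + fixed 11 = 145.
Compare {Site 1, Site 2}: delivery cost 134 + fixed 17 = 151.
All other subsets cost ≥ 141. Minimum total cost: 135.

135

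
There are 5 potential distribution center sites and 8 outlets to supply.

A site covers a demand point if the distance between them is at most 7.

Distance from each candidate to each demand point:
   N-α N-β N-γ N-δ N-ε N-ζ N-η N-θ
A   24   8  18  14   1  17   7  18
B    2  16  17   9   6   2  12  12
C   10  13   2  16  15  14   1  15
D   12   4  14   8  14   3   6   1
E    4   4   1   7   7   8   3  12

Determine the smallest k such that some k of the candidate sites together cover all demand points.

2

Coverage sets (demand points within 7 of each site):
  A: {N-ε, N-η}
  B: {N-α, N-ε, N-ζ}
  C: {N-γ, N-η}
  D: {N-β, N-ζ, N-η, N-θ}
  E: {N-α, N-β, N-γ, N-δ, N-ε, N-η}
No single site covers all 8 demand points.
But {D, E} covers everything, so the minimum is 2.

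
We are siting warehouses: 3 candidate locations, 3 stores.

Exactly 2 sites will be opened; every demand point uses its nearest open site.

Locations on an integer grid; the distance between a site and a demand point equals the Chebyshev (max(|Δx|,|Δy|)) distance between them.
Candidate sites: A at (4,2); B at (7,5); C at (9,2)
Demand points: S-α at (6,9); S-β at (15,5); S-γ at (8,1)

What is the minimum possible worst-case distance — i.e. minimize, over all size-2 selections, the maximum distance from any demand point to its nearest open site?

Open {B, C}.
  Farthest demand point is S-β at distance 6 (to C); all others are ≤ 6.
With {A, C} the worst case is 7.
With {A, B} the worst case is 8.
No size-2 selection achieves below 6.

6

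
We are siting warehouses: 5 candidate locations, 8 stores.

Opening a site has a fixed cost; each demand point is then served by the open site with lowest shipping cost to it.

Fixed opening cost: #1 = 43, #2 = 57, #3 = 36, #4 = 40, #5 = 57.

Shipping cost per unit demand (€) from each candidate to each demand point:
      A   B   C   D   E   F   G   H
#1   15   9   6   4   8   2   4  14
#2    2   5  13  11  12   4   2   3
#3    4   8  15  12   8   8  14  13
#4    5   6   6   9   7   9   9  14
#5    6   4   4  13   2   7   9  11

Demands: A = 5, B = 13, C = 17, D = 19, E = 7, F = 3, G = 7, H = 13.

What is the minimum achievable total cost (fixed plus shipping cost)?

436

Open {#1, #2, #5}: assign each demand point to its cheapest open site.
  A→#2 5×2=10, B→#5 13×4=52, C→#5 17×4=68, D→#1 19×4=76, E→#5 7×2=14, F→#1 3×2=6, G→#2 7×2=14, H→#2 13×3=39
  shipping cost 279, fixed 157 → total 436.
Compare {#1, #2}: shipping cost 368 + fixed 100 = 468.
Compare {#1, #2, #3, #5}: shipping cost 279 + fixed 193 = 472.
Compare {#1, #2, #4, #5}: shipping cost 279 + fixed 197 = 476.
All other subsets cost ≥ 468. Minimum total cost: 436.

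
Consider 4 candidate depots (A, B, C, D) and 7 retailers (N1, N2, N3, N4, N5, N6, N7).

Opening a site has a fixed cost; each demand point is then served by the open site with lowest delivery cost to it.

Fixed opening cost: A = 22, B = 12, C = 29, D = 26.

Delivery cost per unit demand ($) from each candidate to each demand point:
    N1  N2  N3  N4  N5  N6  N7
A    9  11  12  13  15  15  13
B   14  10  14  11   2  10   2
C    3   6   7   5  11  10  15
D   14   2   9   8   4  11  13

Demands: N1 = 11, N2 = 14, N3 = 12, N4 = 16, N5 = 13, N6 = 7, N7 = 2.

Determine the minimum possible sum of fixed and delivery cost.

Open {B, C, D}: assign each demand point to its cheapest open site.
  N1→C 11×3=33, N2→D 14×2=28, N3→C 12×7=84, N4→C 16×5=80, N5→B 13×2=26, N6→B 7×10=70, N7→B 2×2=4
  delivery cost 325, fixed 67 → total 392.
Compare {A, B, C, D}: delivery cost 325 + fixed 89 = 414.
Compare {B, C}: delivery cost 381 + fixed 41 = 422.
Compare {C, D}: delivery cost 373 + fixed 55 = 428.
All other subsets cost ≥ 414. Minimum total cost: 392.

392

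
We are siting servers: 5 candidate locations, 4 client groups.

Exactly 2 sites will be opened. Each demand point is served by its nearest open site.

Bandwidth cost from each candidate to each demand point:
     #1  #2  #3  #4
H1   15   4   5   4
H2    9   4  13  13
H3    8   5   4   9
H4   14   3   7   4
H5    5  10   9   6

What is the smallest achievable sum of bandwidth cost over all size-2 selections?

Open {H1, H5}.
  #1→H5 5, #2→H1 4, #3→H1 5, #4→H1 4  ⇒ total 18.
Compare {H3, H4}: total 19.
Compare {H4, H5}: total 19.
No size-2 selection does better; minimum is 18.

18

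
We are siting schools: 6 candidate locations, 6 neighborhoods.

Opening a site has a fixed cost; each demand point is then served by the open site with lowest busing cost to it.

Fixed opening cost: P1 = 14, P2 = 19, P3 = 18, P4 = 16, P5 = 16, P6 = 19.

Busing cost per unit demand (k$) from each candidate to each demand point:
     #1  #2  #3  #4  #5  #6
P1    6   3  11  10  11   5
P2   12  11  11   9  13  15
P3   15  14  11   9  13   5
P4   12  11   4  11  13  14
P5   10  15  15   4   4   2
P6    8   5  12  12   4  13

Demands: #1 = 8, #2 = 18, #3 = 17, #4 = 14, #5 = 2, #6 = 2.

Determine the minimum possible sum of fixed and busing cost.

Open {P1, P4, P5}: assign each demand point to its cheapest open site.
  #1→P1 8×6=48, #2→P1 18×3=54, #3→P4 17×4=68, #4→P5 14×4=56, #5→P5 2×4=8, #6→P5 2×2=4
  busing cost 238, fixed 46 → total 284.
Compare {P1, P3, P4, P5}: busing cost 238 + fixed 64 = 302.
Compare {P1, P2, P4, P5}: busing cost 238 + fixed 65 = 303.
Compare {P1, P4, P5, P6}: busing cost 238 + fixed 65 = 303.
All other subsets cost ≥ 302. Minimum total cost: 284.

284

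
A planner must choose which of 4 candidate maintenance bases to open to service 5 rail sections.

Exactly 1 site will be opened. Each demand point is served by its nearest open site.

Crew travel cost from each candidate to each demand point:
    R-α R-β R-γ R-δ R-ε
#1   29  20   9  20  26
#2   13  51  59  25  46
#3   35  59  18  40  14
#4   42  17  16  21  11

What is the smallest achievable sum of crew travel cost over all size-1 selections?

104

Open {#1}.
  R-α→#1 29, R-β→#1 20, R-γ→#1 9, R-δ→#1 20, R-ε→#1 26  ⇒ total 104.
Compare {#4}: total 107.
Compare {#3}: total 166.
No size-1 selection does better; minimum is 104.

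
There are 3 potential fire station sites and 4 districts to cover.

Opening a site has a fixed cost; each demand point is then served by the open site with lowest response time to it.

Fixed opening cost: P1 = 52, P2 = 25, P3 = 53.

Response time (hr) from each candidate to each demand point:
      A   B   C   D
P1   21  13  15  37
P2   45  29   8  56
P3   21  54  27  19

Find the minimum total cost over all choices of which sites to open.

Open {P1}: assign each demand point to its cheapest open site.
  A→P1 21, B→P1 13, C→P1 15, D→P1 37
  response time 86, fixed 52 → total 138.
Compare {P2, P3}: response time 77 + fixed 78 = 155.
Compare {P1, P2}: response time 79 + fixed 77 = 156.
Compare {P2}: response time 138 + fixed 25 = 163.
All other subsets cost ≥ 155. Minimum total cost: 138.

138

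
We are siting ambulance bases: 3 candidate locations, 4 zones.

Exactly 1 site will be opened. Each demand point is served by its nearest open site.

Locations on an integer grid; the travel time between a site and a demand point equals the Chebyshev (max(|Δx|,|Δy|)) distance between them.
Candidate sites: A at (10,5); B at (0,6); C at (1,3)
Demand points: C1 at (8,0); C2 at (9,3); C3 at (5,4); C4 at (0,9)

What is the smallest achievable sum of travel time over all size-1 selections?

Open {A}.
  C1→A 5, C2→A 2, C3→A 5, C4→A 10  ⇒ total 22.
Compare {B}: total 25.
Compare {C}: total 25.

22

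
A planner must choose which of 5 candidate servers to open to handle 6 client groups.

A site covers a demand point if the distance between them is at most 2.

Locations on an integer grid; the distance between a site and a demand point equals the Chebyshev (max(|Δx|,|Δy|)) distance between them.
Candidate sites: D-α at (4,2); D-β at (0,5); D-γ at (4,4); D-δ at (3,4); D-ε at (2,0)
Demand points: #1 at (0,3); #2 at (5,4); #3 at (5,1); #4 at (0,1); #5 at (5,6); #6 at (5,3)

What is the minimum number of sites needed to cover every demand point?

4

Coverage sets (demand points within 2 of each site):
  D-α: {#2, #3, #6}
  D-β: {#1}
  D-γ: {#2, #5, #6}
  D-δ: {#2, #5, #6}
  D-ε: {#4}
No 3 sites suffice: every size-3 union leaves at least one demand point uncovered.
But {D-α, D-β, D-γ, D-ε} covers everything, so the minimum is 4.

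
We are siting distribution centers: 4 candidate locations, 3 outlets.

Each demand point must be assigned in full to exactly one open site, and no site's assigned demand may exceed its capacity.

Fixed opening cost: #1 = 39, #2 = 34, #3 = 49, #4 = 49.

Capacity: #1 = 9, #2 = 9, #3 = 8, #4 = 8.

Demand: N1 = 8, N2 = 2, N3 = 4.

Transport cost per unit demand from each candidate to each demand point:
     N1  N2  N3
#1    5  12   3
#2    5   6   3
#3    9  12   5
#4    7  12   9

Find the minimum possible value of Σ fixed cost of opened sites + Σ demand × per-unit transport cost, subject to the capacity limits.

137

Open {#1, #2}; cheapest assignment that respects the capacities:
  #1 (cap 9, load 8): N1 — cost 8×5 = 40
  #2 (cap 9, load 6): N2, N3 — cost 2×6 + 4×3 = 24
  Shipping 64, fixed 73 → total 137.
  Any other capacity-feasible assignment to {#1, #2} ships for at least 64.
Compare {#2, #4}: its best feasible assignment gives total 163.
Compare {#2, #3}: its best feasible assignment gives total 167.
Every other set of open sites that can feasibly serve all demand totals ≥ 163 even under its best assignment. Minimum: 137.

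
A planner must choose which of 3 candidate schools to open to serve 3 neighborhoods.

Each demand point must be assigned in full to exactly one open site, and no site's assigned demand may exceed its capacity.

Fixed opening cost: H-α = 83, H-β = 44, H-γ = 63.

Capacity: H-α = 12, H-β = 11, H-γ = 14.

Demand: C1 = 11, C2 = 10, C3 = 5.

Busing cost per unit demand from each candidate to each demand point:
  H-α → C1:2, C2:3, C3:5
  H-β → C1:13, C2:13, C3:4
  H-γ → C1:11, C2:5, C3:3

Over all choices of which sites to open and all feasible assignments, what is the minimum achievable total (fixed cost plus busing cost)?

282

Open {H-α, H-β, H-γ}; cheapest assignment that respects the capacities:
  H-α (cap 12, load 11): C1 — cost 11×2 = 22
  H-β (cap 11, load 5): C3 — cost 5×4 = 20
  H-γ (cap 14, load 10): C2 — cost 10×5 = 50
  Shipping 92, fixed 190 → total 282.
  Any other capacity-feasible assignment to {H-α, H-β, H-γ} ships for at least 92.
Total demand is 26; every other set of sites either has combined capacity below 26 or cannot fit the demands without splitting one across sites, so {H-α, H-β, H-γ} is the only feasible choice of open sites. Minimum: 282.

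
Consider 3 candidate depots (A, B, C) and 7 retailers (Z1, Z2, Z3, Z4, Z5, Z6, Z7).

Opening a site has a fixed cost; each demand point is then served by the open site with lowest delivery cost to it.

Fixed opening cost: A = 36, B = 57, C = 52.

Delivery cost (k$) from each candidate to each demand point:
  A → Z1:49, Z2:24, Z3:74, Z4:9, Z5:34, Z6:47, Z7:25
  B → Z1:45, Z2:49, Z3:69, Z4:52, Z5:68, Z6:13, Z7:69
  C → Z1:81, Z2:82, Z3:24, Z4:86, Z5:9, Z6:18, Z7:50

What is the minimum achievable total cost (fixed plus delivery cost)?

Open {A, C}: assign each demand point to its cheapest open site.
  Z1→A 49, Z2→A 24, Z3→C 24, Z4→A 9, Z5→C 9, Z6→C 18, Z7→A 25
  delivery cost 158, fixed 88 → total 246.
Compare {A, B, C}: delivery cost 149 + fixed 145 = 294.
Compare {A}: delivery cost 262 + fixed 36 = 298.
Compare {A, B}: delivery cost 219 + fixed 93 = 312.
All other subsets cost ≥ 294. Minimum total cost: 246.

246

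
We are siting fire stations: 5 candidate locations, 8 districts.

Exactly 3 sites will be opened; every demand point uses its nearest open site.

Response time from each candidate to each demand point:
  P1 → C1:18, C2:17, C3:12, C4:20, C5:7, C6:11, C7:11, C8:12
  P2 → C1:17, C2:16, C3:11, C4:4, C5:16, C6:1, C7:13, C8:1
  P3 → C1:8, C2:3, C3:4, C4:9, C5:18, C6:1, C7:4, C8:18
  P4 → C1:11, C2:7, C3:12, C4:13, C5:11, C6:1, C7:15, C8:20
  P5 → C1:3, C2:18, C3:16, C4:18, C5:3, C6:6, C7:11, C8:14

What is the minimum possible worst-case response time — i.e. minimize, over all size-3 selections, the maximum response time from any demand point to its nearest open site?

Open {P2, P3, P5}.
  Farthest demand point is C3 at response time 4 (to P3); all others are ≤ 4.
With {P1, P2, P3} the worst case is 8.
With {P1, P2, P4} the worst case is 11.
No size-3 selection achieves below 4.

4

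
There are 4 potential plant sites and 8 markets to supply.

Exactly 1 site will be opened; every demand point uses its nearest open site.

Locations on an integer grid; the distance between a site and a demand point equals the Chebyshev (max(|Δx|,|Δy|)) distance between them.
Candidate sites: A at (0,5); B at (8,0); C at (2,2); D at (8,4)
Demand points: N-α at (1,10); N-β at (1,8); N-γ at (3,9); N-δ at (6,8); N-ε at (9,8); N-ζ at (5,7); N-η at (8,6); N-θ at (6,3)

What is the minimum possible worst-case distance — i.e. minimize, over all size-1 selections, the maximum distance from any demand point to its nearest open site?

7

Open {D}.
  Farthest demand point is N-α at distance 7 (to D); all others are ≤ 7.
With {C} the worst case is 8.
With {A} the worst case is 9.
No size-1 selection achieves below 7.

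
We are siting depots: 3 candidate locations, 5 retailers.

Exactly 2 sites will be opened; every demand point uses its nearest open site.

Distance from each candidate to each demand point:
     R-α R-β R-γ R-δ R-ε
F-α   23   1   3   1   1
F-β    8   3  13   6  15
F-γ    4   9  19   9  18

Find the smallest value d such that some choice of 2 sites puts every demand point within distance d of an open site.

Open {F-α, F-γ}.
  Farthest demand point is R-α at distance 4 (to F-γ); all others are ≤ 4.
With {F-α, F-β} the worst case is 8.
With {F-β, F-γ} the worst case is 15.
No size-2 selection achieves below 4.

4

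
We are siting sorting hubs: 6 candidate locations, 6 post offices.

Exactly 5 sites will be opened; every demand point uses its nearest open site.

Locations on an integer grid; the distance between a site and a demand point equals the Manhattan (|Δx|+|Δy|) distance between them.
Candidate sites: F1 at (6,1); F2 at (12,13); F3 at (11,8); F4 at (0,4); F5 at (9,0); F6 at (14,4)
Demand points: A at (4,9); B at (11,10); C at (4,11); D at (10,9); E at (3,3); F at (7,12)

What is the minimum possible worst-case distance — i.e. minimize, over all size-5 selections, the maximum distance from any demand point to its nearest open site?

Open {F1, F2, F3, F4, F5}.
  Farthest demand point is C at distance 10 (to F2); all others are ≤ 10.
With {F1, F2, F3, F4, F6} the worst case is 10.
With {F1, F2, F3, F5, F6} the worst case is 10.
No size-5 selection achieves below 10.

10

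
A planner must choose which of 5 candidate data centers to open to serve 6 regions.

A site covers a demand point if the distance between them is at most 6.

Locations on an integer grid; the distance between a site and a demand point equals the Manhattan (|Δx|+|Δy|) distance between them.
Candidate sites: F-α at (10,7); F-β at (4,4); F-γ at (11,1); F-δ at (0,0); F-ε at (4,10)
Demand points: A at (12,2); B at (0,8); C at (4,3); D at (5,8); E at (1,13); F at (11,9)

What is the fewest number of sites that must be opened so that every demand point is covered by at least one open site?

Coverage sets (demand points within 6 of each site):
  F-α: {D, F}
  F-β: {C, D}
  F-γ: {A}
  F-δ: {}
  F-ε: {B, D, E}
No 3 sites suffice: every size-3 union leaves at least one demand point uncovered.
But {F-α, F-β, F-γ, F-ε} covers everything, so the minimum is 4.

4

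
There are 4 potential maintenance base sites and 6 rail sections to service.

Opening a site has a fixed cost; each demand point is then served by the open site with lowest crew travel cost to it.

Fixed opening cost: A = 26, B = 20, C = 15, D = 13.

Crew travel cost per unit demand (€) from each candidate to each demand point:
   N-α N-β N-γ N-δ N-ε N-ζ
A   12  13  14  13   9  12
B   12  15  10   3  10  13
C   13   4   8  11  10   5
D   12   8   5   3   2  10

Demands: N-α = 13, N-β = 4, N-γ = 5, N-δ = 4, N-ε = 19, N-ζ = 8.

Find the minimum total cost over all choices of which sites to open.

315

Open {C, D}: assign each demand point to its cheapest open site.
  N-α→D 13×12=156, N-β→C 4×4=16, N-γ→D 5×5=25, N-δ→D 4×3=12, N-ε→D 19×2=38, N-ζ→C 8×5=40
  crew travel cost 287, fixed 28 → total 315.
Compare {B, C, D}: crew travel cost 287 + fixed 48 = 335.
Compare {A, C, D}: crew travel cost 287 + fixed 54 = 341.
Compare {D}: crew travel cost 343 + fixed 13 = 356.
All other subsets cost ≥ 335. Minimum total cost: 315.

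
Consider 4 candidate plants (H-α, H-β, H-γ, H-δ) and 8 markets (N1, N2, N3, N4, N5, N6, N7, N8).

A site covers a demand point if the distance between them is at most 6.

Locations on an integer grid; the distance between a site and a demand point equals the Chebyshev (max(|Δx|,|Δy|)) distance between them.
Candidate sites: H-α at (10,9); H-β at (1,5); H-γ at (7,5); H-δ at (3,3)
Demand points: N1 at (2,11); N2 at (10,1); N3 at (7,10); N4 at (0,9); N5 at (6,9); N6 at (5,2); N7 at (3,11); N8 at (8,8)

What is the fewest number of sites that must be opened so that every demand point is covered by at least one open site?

Coverage sets (demand points within 6 of each site):
  H-α: {N3, N5, N8}
  H-β: {N1, N3, N4, N5, N6, N7}
  H-γ: {N1, N2, N3, N5, N6, N7, N8}
  H-δ: {N4, N5, N6, N8}
No single site covers all 8 demand points.
But {H-β, H-γ} covers everything, so the minimum is 2.

2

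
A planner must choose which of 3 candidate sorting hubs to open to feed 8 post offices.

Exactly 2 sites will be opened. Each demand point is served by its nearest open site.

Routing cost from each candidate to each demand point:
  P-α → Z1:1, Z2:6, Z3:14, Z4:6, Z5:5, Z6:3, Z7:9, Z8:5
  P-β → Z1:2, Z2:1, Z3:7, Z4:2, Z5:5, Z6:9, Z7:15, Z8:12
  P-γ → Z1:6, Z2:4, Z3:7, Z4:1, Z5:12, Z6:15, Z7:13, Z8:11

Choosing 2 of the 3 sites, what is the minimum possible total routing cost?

Open {P-α, P-β}.
  Z1→P-α 1, Z2→P-β 1, Z3→P-β 7, Z4→P-β 2, Z5→P-α 5, Z6→P-α 3, Z7→P-α 9, Z8→P-α 5  ⇒ total 33.
Compare {P-α, P-γ}: total 35.
Compare {P-β, P-γ}: total 49.

33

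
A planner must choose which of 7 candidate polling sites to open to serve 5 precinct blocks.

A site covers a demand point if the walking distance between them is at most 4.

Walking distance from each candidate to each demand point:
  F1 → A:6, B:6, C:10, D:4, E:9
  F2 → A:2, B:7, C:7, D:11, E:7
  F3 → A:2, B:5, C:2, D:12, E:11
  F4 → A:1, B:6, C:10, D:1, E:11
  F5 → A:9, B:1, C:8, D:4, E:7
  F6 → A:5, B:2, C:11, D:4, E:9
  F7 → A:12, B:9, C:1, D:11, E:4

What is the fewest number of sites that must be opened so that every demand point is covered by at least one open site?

Coverage sets (demand points within 4 of each site):
  F1: {D}
  F2: {A}
  F3: {A, C}
  F4: {A, D}
  F5: {B, D}
  F6: {B, D}
  F7: {C, E}
No 2 sites suffice: every size-2 union leaves at least one demand point uncovered.
But {F2, F5, F7} covers everything, so the minimum is 3.

3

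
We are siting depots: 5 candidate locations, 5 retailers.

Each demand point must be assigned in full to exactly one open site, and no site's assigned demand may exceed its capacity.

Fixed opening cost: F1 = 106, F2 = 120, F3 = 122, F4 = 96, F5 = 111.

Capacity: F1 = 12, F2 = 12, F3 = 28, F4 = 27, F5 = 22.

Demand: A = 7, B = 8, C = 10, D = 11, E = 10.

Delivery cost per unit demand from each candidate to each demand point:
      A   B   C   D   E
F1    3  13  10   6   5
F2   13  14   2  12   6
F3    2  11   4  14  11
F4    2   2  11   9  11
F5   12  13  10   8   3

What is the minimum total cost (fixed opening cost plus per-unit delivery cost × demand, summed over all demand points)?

465

Open {F4, F5}; cheapest assignment that respects the capacities:
  F4 (cap 27, load 25): A, B, C — cost 7×2 + 8×2 + 10×11 = 140
  F5 (cap 22, load 21): D, E — cost 11×8 + 10×3 = 118
  Shipping 258, fixed 207 → total 465.
  Any other capacity-feasible assignment to {F4, F5} ships for at least 258.
Compare {F3, F5}: its best feasible assignment gives total 493.
Compare {F2, F4, F5}: its best feasible assignment gives total 495.
Every other set of open sites that can feasibly serve all demand totals ≥ 493 even under its best assignment. Minimum: 465.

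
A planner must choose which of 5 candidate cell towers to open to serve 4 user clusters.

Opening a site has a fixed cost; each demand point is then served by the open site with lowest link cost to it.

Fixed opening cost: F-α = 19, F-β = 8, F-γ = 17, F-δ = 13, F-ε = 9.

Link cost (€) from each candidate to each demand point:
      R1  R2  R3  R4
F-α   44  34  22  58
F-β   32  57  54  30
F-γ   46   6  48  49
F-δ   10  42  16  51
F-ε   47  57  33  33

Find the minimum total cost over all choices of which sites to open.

Open {F-β, F-γ, F-δ}: assign each demand point to its cheapest open site.
  R1→F-δ 10, R2→F-γ 6, R3→F-δ 16, R4→F-β 30
  link cost 62, fixed 38 → total 100.
Compare {F-γ, F-δ, F-ε}: link cost 65 + fixed 39 = 104.
Compare {F-β, F-γ, F-δ, F-ε}: link cost 62 + fixed 47 = 109.
Compare {F-γ, F-δ}: link cost 81 + fixed 30 = 111.
All other subsets cost ≥ 104. Minimum total cost: 100.

100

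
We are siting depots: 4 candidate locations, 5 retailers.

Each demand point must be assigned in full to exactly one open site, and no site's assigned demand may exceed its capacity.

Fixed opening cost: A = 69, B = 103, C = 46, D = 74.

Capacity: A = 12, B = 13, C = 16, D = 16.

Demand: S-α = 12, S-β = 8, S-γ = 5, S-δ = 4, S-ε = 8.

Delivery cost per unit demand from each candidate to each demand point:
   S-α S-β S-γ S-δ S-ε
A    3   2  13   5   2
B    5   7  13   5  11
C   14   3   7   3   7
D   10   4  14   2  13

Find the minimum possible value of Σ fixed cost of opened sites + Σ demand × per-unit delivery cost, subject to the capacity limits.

Open {A, C, D}; cheapest assignment that respects the capacities:
  A (cap 12, load 12): S-α — cost 12×3 = 36
  C (cap 16, load 13): S-γ, S-ε — cost 5×7 + 8×7 = 91
  D (cap 16, load 12): S-β, S-δ — cost 8×4 + 4×2 = 40
  Shipping 167, fixed 189 → total 356.
  Any other capacity-feasible assignment to {A, C, D} ships for at least 167.
Compare {A, B, C}: its best feasible assignment gives total 373.
Compare {B, C, D}: its best feasible assignment gives total 414.
Every other set of open sites that can feasibly serve all demand totals ≥ 373 even under its best assignment. Minimum: 356.

356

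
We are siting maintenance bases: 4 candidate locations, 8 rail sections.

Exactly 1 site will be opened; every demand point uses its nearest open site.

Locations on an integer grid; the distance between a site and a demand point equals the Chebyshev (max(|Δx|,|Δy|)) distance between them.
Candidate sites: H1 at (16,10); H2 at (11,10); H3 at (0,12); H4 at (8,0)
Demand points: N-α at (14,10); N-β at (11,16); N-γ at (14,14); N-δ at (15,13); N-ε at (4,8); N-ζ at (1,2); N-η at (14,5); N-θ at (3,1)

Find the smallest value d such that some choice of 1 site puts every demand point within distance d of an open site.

10

Open {H2}.
  Farthest demand point is N-ζ at distance 10 (to H2); all others are ≤ 10.
With {H1} the worst case is 15.
With {H3} the worst case is 15.
No size-1 selection achieves below 10.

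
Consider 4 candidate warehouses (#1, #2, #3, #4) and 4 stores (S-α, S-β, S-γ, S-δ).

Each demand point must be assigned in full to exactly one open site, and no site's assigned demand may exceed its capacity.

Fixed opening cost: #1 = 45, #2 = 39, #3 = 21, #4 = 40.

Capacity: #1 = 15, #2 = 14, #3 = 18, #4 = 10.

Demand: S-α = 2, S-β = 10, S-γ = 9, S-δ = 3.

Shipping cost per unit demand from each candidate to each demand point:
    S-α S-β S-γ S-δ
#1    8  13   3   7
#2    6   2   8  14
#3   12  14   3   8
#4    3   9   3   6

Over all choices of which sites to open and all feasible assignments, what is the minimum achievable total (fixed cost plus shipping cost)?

143

Open {#2, #3}; cheapest assignment that respects the capacities:
  #2 (cap 14, load 12): S-α, S-β — cost 2×6 + 10×2 = 32
  #3 (cap 18, load 12): S-γ, S-δ — cost 9×3 + 3×8 = 51
  Shipping 83, fixed 60 → total 143.
  Any other capacity-feasible assignment to {#2, #3} ships for at least 83.
Compare {#1, #2}: its best feasible assignment gives total 164.
Compare {#2, #3, #4}: its best feasible assignment gives total 171.
Every other set of open sites that can feasibly serve all demand totals ≥ 164 even under its best assignment. Minimum: 143.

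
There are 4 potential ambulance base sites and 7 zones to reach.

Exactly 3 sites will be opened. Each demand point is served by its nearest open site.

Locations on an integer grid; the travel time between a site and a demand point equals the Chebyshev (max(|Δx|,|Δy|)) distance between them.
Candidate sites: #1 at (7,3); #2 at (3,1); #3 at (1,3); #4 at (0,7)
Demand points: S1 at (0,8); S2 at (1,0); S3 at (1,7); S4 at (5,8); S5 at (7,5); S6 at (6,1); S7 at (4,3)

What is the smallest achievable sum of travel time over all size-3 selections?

15

Open {#1, #2, #4}.
  S1→#4 1, S2→#2 2, S3→#4 1, S4→#1 5, S5→#1 2, S6→#1 2, S7→#2 2  ⇒ total 15.
Compare {#1, #3, #4}: total 17.
Compare {#2, #3, #4}: total 18.
No size-3 selection does better; minimum is 15.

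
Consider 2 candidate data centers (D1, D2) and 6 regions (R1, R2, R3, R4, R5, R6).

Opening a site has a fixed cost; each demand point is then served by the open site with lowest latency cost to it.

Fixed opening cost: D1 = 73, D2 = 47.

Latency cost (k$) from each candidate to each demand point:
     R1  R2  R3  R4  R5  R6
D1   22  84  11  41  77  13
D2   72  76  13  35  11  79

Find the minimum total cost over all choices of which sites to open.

Open {D1, D2}: assign each demand point to its cheapest open site.
  R1→D1 22, R2→D2 76, R3→D1 11, R4→D2 35, R5→D2 11, R6→D1 13
  latency cost 168, fixed 120 → total 288.
Compare {D1}: latency cost 248 + fixed 73 = 321.
Compare {D2}: latency cost 286 + fixed 47 = 333.

288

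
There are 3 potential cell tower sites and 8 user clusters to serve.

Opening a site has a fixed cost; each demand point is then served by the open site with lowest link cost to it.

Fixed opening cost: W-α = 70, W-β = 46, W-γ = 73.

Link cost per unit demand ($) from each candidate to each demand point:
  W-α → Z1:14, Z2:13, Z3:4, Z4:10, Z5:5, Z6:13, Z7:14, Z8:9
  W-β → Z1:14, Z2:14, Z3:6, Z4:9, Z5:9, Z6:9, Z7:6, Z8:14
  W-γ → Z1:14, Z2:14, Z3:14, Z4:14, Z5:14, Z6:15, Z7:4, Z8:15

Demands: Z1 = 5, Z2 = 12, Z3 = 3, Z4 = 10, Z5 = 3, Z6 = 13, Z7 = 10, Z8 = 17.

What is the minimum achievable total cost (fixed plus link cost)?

Open {W-α, W-β}: assign each demand point to its cheapest open site.
  Z1→W-α 5×14=70, Z2→W-α 12×13=156, Z3→W-α 3×4=12, Z4→W-β 10×9=90, Z5→W-α 3×5=15, Z6→W-β 13×9=117, Z7→W-β 10×6=60, Z8→W-α 17×9=153
  link cost 673, fixed 116 → total 789.
Compare {W-β}: link cost 788 + fixed 46 = 834.
Compare {W-α, W-β, W-γ}: link cost 653 + fixed 189 = 842.
Compare {W-α, W-γ}: link cost 715 + fixed 143 = 858.
All other subsets cost ≥ 834. Minimum total cost: 789.

789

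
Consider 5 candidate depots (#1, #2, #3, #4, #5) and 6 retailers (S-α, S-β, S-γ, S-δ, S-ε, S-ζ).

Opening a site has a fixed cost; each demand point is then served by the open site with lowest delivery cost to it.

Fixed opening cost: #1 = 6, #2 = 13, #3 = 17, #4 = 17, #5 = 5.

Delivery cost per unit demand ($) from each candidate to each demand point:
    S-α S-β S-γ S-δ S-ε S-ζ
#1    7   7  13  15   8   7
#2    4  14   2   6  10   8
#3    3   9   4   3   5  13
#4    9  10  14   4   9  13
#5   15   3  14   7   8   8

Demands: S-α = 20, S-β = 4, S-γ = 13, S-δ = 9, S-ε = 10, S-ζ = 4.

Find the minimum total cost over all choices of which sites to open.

242

Open {#2, #3, #5}: assign each demand point to its cheapest open site.
  S-α→#3 20×3=60, S-β→#5 4×3=12, S-γ→#2 13×2=26, S-δ→#3 9×3=27, S-ε→#3 10×5=50, S-ζ→#2 4×8=32
  delivery cost 207, fixed 35 → total 242.
Compare {#1, #2, #3, #5}: delivery cost 203 + fixed 41 = 244.
Compare {#3, #5}: delivery cost 233 + fixed 22 = 255.
Compare {#1, #2, #3}: delivery cost 219 + fixed 36 = 255.
All other subsets cost ≥ 244. Minimum total cost: 242.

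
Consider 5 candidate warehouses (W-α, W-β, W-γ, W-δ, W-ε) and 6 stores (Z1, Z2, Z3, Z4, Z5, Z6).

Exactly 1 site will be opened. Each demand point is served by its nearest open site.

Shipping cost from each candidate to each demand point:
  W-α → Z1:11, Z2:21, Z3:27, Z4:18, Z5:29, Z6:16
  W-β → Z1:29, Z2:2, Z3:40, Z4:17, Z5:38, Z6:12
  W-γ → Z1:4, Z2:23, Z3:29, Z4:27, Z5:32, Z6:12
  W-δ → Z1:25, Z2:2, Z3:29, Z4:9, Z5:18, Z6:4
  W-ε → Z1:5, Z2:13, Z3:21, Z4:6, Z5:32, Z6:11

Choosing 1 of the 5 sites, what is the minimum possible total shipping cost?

Open {W-δ}.
  Z1→W-δ 25, Z2→W-δ 2, Z3→W-δ 29, Z4→W-δ 9, Z5→W-δ 18, Z6→W-δ 4  ⇒ total 87.
Compare {W-ε}: total 88.
Compare {W-α}: total 122.
No size-1 selection does better; minimum is 87.

87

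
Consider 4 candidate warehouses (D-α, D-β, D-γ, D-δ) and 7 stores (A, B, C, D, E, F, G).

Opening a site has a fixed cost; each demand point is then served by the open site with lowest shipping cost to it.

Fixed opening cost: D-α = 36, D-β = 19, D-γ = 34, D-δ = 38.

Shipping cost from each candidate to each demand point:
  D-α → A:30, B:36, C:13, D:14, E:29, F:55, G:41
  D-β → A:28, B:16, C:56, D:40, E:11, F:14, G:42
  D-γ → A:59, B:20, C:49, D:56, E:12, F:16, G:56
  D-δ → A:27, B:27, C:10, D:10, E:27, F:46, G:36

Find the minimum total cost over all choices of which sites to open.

Open {D-β, D-δ}: assign each demand point to its cheapest open site.
  A→D-δ 27, B→D-β 16, C→D-δ 10, D→D-δ 10, E→D-β 11, F→D-β 14, G→D-δ 36
  shipping cost 124, fixed 57 → total 181.
Compare {D-α, D-β}: shipping cost 137 + fixed 55 = 192.
Compare {D-γ, D-δ}: shipping cost 131 + fixed 72 = 203.
Compare {D-β, D-γ, D-δ}: shipping cost 124 + fixed 91 = 215.
All other subsets cost ≥ 192. Minimum total cost: 181.

181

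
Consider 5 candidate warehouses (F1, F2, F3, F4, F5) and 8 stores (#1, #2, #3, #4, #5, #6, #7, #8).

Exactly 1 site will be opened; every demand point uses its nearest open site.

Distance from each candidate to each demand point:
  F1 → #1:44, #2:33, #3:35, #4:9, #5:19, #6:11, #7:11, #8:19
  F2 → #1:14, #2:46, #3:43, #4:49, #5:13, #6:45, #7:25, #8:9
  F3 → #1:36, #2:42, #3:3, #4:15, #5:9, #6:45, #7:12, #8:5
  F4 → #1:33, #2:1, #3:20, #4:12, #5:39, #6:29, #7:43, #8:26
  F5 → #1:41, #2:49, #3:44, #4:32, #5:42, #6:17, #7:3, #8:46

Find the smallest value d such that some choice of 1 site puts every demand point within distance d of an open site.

Open {F4}.
  Farthest demand point is #7 at distance 43 (to F4); all others are ≤ 43.
With {F1} the worst case is 44.
With {F3} the worst case is 45.
No size-1 selection achieves below 43.

43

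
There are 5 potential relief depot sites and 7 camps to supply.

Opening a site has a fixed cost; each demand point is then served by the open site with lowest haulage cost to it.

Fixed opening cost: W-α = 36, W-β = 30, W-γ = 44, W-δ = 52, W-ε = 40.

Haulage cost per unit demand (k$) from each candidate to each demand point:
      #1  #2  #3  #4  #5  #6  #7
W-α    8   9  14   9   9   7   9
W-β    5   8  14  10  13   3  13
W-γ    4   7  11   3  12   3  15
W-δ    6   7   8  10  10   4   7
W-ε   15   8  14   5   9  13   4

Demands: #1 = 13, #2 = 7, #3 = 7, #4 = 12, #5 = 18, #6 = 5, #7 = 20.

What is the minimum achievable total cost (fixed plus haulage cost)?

555

Open {W-γ, W-ε}: assign each demand point to its cheapest open site.
  #1→W-γ 13×4=52, #2→W-γ 7×7=49, #3→W-γ 7×11=77, #4→W-γ 12×3=36, #5→W-ε 18×9=162, #6→W-γ 5×3=15, #7→W-ε 20×4=80
  haulage cost 471, fixed 84 → total 555.
Compare {W-β, W-γ, W-ε}: haulage cost 471 + fixed 114 = 585.
Compare {W-γ, W-δ, W-ε}: haulage cost 450 + fixed 136 = 586.
Compare {W-α, W-γ, W-ε}: haulage cost 471 + fixed 120 = 591.
All other subsets cost ≥ 585. Minimum total cost: 555.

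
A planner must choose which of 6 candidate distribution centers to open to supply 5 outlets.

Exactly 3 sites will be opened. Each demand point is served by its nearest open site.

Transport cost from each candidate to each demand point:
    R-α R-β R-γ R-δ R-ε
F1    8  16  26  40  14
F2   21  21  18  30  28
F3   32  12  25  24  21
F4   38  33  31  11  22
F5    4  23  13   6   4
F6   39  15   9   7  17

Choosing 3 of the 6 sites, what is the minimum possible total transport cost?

35

Open {F3, F5, F6}.
  R-α→F5 4, R-β→F3 12, R-γ→F6 9, R-δ→F5 6, R-ε→F5 4  ⇒ total 35.
Compare {F1, F5, F6}: total 38.
Compare {F2, F5, F6}: total 38.
No size-3 selection does better; minimum is 35.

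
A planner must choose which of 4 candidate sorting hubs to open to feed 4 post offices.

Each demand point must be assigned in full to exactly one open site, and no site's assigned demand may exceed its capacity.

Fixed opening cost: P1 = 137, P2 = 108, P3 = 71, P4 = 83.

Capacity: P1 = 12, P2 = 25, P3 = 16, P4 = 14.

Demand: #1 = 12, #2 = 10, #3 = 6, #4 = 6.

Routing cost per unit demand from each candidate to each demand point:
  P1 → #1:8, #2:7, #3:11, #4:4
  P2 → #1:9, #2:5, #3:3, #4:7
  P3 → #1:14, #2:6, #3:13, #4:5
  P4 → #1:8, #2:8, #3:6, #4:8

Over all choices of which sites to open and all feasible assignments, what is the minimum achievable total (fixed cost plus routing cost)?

Open {P2, P3}; cheapest assignment that respects the capacities:
  P2 (cap 25, load 18): #1, #3 — cost 12×9 + 6×3 = 126
  P3 (cap 16, load 16): #2, #4 — cost 10×6 + 6×5 = 90
  Shipping 216, fixed 179 → total 395.
  Any other capacity-feasible assignment to {P2, P3} ships for at least 216.
Compare {P2, P4}: its best feasible assignment gives total 397.
Compare {P1, P2}: its best feasible assignment gives total 451.
Every other set of open sites that can feasibly serve all demand totals ≥ 397 even under its best assignment. Minimum: 395.

395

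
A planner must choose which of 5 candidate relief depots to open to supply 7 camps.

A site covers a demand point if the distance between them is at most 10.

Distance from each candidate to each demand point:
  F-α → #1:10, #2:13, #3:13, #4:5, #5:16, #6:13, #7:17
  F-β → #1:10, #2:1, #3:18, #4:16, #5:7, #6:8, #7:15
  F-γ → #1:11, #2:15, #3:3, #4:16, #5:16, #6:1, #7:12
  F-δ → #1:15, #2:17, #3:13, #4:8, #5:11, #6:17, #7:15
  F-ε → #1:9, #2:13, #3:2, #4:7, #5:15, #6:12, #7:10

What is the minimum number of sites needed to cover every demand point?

Coverage sets (demand points within 10 of each site):
  F-α: {#1, #4}
  F-β: {#1, #2, #5, #6}
  F-γ: {#3, #6}
  F-δ: {#4}
  F-ε: {#1, #3, #4, #7}
No single site covers all 7 demand points.
But {F-β, F-ε} covers everything, so the minimum is 2.

2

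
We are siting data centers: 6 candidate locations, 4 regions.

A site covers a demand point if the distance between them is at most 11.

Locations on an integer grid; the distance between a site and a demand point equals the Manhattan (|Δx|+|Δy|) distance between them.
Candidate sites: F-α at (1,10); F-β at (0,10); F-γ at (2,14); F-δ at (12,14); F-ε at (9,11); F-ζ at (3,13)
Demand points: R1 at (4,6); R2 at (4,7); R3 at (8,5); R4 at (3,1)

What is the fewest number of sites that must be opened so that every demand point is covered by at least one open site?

2

Coverage sets (demand points within 11 of each site):
  F-α: {R1, R2, R4}
  F-β: {R1, R2}
  F-γ: {R1, R2}
  F-δ: {}
  F-ε: {R1, R2, R3}
  F-ζ: {R1, R2}
No single site covers all 4 demand points.
But {F-α, F-ε} covers everything, so the minimum is 2.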